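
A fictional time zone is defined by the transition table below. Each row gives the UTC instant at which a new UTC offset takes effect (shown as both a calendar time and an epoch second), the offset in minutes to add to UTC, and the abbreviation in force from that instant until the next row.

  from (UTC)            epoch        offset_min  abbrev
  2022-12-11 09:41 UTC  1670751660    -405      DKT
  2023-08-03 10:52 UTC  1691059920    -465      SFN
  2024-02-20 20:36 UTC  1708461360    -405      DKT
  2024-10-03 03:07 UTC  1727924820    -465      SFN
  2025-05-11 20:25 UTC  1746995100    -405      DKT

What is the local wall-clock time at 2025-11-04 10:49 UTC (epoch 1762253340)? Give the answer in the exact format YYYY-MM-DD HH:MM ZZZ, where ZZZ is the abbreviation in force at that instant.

Query: 2025-11-04 10:49 UTC
Rule 5/5 (DKT, -06:45): 2025-05-11 20:25 UTC ≤ query < +∞
10·60 + 49 - 405 = 244 min
244 = 0·1440 + 244; 244 = 4·60 + 4 → 04:04, same day
→ 2025-11-04 04:04 DKT

2025-11-04 04:04 DKT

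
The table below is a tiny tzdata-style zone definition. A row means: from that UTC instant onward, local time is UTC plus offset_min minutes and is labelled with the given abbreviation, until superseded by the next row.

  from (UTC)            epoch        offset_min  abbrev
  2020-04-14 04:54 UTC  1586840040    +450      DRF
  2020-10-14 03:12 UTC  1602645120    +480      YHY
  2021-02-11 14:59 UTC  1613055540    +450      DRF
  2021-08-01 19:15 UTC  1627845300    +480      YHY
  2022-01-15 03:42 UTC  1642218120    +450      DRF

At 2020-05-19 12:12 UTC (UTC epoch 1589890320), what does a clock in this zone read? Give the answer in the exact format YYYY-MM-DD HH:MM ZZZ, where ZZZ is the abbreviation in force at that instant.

Query: 2020-05-19 12:12 UTC
Rule 1/5 (DRF, +07:30): 2020-04-14 04:54 UTC ≤ query < 2020-10-14 03:12 UTC
12·60 + 12 + 450 = 1182 min
1182 = 0·1440 + 1182; 1182 = 19·60 + 42 → 19:42, same day
→ 2020-05-19 19:42 DRF

2020-05-19 19:42 DRF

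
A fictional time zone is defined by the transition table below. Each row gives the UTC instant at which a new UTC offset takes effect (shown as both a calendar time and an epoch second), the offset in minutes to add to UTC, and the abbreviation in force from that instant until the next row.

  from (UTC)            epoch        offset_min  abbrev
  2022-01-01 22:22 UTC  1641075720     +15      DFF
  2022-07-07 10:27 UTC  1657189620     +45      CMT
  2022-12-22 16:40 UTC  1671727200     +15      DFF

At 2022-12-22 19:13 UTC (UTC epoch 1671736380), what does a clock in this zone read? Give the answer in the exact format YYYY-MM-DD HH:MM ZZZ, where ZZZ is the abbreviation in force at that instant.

2022-12-22 19:28 DFF

Query: 2022-12-22 19:13 UTC
Rule 3/3 (DFF, +00:15): 2022-12-22 16:40 UTC ≤ query < +∞
19·60 + 13 + 15 = 1168 min
1168 = 0·1440 + 1168; 1168 = 19·60 + 28 → 19:28, same day
→ 2022-12-22 19:28 DFF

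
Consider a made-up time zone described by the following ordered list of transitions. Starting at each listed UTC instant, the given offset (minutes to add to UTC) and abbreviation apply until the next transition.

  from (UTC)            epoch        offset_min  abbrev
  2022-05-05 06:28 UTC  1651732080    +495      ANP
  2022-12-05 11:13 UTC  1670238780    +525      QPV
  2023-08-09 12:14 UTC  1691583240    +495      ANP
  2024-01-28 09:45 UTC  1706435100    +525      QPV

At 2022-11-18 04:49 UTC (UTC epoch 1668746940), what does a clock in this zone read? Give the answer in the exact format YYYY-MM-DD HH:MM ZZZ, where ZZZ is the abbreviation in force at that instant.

Query: 2022-11-18 04:49 UTC
Rule 1/4 (ANP, +08:15): 2022-05-05 06:28 UTC ≤ query < 2022-12-05 11:13 UTC
4·60 + 49 + 495 = 784 min
784 = 0·1440 + 784; 784 = 13·60 + 4 → 13:04, same day
→ 2022-11-18 13:04 ANP

2022-11-18 13:04 ANP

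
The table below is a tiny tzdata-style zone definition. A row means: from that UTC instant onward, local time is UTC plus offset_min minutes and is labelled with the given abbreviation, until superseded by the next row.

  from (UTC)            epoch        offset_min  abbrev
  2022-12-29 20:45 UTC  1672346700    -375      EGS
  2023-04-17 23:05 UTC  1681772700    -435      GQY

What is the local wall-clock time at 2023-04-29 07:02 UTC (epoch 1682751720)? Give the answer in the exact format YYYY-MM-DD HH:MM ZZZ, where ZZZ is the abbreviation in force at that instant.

Query: 2023-04-29 07:02 UTC
Rule 2/2 (GQY, -07:15): 2023-04-17 23:05 UTC ≤ query < +∞
7·60 + 2 - 435 = -13 min
-13 = -1·1440 + 1427; 1427 = 23·60 + 47 → 23:47, 2023-04-29 - 1 day = 2023-04-28
→ 2023-04-28 23:47 GQY

2023-04-28 23:47 GQY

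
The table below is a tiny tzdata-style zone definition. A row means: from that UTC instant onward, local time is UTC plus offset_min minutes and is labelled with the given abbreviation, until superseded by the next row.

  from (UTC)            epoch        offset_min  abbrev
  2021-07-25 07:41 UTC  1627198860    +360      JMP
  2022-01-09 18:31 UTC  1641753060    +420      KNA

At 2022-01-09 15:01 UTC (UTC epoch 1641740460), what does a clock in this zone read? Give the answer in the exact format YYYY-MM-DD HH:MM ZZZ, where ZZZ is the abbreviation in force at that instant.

Query: 2022-01-09 15:01 UTC
Rule 1/2 (JMP, +06:00): 2021-07-25 07:41 UTC ≤ query < 2022-01-09 18:31 UTC
15·60 + 1 + 360 = 1261 min
1261 = 0·1440 + 1261; 1261 = 21·60 + 1 → 21:01, same day
→ 2022-01-09 21:01 JMP

2022-01-09 21:01 JMP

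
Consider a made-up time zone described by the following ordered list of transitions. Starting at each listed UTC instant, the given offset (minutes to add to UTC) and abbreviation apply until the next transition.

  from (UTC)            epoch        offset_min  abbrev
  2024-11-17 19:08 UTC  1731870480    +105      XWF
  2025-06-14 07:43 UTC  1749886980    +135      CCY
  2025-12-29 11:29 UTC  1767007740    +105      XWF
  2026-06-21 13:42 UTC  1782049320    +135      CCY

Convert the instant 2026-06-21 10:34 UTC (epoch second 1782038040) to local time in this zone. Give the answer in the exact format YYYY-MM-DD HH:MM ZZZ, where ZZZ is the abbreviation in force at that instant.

Query: 2026-06-21 10:34 UTC
Rule 3/4 (XWF, +01:45): 2025-12-29 11:29 UTC ≤ query < 2026-06-21 13:42 UTC
10·60 + 34 + 105 = 739 min
739 = 0·1440 + 739; 739 = 12·60 + 19 → 12:19, same day
→ 2026-06-21 12:19 XWF

2026-06-21 12:19 XWF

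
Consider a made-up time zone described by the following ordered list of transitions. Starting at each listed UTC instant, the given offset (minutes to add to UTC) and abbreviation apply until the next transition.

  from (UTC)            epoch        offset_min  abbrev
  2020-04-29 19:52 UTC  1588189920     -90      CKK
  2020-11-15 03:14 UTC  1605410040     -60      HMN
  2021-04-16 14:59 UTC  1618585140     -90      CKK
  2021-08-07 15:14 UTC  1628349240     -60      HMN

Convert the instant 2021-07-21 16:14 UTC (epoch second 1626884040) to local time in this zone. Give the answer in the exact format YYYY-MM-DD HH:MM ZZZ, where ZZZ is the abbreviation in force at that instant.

Query: 2021-07-21 16:14 UTC
Rule 3/4 (CKK, -01:30): 2021-04-16 14:59 UTC ≤ query < 2021-08-07 15:14 UTC
16·60 + 14 - 90 = 884 min
884 = 0·1440 + 884; 884 = 14·60 + 44 → 14:44, same day
→ 2021-07-21 14:44 CKK

2021-07-21 14:44 CKK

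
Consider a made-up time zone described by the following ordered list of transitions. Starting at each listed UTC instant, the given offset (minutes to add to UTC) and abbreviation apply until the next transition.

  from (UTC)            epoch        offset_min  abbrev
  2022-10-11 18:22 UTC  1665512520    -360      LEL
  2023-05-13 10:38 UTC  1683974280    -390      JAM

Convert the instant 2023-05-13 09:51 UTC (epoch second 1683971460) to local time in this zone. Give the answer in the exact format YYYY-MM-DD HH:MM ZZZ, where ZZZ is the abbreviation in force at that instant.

Query: 2023-05-13 09:51 UTC
Rule 1/2 (LEL, -06:00): 2022-10-11 18:22 UTC ≤ query < 2023-05-13 10:38 UTC
9·60 + 51 - 360 = 231 min
231 = 0·1440 + 231; 231 = 3·60 + 51 → 03:51, same day
→ 2023-05-13 03:51 LEL

2023-05-13 03:51 LEL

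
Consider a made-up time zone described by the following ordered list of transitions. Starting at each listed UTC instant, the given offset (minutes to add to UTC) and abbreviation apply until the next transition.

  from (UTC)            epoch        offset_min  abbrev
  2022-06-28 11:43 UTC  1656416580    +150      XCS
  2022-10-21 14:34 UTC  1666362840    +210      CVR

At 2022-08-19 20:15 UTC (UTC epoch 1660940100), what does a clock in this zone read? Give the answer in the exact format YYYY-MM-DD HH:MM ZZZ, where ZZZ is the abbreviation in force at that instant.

2022-08-19 22:45 XCS

Query: 2022-08-19 20:15 UTC
Rule 1/2 (XCS, +02:30): 2022-06-28 11:43 UTC ≤ query < 2022-10-21 14:34 UTC
20·60 + 15 + 150 = 1365 min
1365 = 0·1440 + 1365; 1365 = 22·60 + 45 → 22:45, same day
→ 2022-08-19 22:45 XCS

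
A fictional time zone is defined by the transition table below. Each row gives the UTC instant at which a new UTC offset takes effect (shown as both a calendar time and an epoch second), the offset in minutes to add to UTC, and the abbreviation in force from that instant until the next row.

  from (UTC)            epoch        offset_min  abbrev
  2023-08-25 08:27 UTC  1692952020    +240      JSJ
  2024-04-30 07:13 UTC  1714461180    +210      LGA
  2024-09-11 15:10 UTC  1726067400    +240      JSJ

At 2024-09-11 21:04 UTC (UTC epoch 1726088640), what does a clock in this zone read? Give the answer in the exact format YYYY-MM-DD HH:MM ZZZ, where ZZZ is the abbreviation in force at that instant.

2024-09-12 01:04 JSJ

Query: 2024-09-11 21:04 UTC
Rule 3/3 (JSJ, +04:00): 2024-09-11 15:10 UTC ≤ query < +∞
21·60 + 4 + 240 = 1504 min
1504 = 1·1440 + 64; 64 = 1·60 + 4 → 01:04, 2024-09-11 + 1 day = 2024-09-12
→ 2024-09-12 01:04 JSJ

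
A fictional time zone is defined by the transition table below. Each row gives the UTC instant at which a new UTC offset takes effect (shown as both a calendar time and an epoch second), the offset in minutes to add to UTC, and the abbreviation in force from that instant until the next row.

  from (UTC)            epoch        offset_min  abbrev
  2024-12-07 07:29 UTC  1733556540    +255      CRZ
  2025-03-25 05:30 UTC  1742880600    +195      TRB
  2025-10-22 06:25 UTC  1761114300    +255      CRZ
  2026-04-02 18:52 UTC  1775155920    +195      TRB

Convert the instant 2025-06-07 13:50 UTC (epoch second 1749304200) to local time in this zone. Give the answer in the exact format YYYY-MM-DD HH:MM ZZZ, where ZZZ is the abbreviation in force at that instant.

2025-06-07 17:05 TRB

Query: 2025-06-07 13:50 UTC
Rule 2/4 (TRB, +03:15): 2025-03-25 05:30 UTC ≤ query < 2025-10-22 06:25 UTC
13·60 + 50 + 195 = 1025 min
1025 = 0·1440 + 1025; 1025 = 17·60 + 5 → 17:05, same day
→ 2025-06-07 17:05 TRB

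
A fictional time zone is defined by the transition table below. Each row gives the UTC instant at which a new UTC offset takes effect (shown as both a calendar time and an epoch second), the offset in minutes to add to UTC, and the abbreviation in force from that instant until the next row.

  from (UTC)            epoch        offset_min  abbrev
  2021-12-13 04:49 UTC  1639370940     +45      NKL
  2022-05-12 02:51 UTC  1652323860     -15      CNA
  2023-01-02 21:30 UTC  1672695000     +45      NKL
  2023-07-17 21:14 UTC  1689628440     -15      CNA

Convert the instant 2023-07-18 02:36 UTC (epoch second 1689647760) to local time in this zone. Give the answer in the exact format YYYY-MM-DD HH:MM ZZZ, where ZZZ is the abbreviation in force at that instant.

Query: 2023-07-18 02:36 UTC
Rule 4/4 (CNA, -00:15): 2023-07-17 21:14 UTC ≤ query < +∞
2·60 + 36 - 15 = 141 min
141 = 0·1440 + 141; 141 = 2·60 + 21 → 02:21, same day
→ 2023-07-18 02:21 CNA

2023-07-18 02:21 CNA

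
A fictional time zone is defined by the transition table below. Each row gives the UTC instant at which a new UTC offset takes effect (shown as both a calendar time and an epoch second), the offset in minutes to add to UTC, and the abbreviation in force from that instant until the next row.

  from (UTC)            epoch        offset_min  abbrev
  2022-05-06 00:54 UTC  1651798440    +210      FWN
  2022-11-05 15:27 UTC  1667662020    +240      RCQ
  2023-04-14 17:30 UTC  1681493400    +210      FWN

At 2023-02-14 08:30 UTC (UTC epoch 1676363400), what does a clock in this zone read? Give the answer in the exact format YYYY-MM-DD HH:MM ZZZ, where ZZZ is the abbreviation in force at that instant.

Query: 2023-02-14 08:30 UTC
Rule 2/3 (RCQ, +04:00): 2022-11-05 15:27 UTC ≤ query < 2023-04-14 17:30 UTC
8·60 + 30 + 240 = 750 min
750 = 0·1440 + 750; 750 = 12·60 + 30 → 12:30, same day
→ 2023-02-14 12:30 RCQ

2023-02-14 12:30 RCQ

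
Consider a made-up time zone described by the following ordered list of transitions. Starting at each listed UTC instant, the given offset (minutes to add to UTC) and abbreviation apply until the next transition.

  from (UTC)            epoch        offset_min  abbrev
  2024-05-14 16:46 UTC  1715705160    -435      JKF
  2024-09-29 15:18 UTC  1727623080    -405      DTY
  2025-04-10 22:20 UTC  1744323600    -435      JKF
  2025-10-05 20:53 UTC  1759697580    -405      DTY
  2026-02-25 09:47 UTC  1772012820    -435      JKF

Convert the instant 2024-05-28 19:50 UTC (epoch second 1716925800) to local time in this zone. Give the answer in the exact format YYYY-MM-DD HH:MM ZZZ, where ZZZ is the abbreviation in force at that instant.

Query: 2024-05-28 19:50 UTC
Rule 1/5 (JKF, -07:15): 2024-05-14 16:46 UTC ≤ query < 2024-09-29 15:18 UTC
19·60 + 50 - 435 = 755 min
755 = 0·1440 + 755; 755 = 12·60 + 35 → 12:35, same day
→ 2024-05-28 12:35 JKF

2024-05-28 12:35 JKF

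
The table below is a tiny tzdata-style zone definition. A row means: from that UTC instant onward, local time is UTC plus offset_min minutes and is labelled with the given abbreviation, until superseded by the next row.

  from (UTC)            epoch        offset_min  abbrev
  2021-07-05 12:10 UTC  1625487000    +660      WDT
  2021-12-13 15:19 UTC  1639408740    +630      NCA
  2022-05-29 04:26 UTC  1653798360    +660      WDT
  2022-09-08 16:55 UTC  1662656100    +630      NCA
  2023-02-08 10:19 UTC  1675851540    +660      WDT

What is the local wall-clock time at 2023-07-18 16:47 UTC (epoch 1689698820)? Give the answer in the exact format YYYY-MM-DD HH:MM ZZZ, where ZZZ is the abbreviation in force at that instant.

2023-07-19 03:47 WDT

Query: 2023-07-18 16:47 UTC
Rule 5/5 (WDT, +11:00): 2023-02-08 10:19 UTC ≤ query < +∞
16·60 + 47 + 660 = 1667 min
1667 = 1·1440 + 227; 227 = 3·60 + 47 → 03:47, 2023-07-18 + 1 day = 2023-07-19
→ 2023-07-19 03:47 WDT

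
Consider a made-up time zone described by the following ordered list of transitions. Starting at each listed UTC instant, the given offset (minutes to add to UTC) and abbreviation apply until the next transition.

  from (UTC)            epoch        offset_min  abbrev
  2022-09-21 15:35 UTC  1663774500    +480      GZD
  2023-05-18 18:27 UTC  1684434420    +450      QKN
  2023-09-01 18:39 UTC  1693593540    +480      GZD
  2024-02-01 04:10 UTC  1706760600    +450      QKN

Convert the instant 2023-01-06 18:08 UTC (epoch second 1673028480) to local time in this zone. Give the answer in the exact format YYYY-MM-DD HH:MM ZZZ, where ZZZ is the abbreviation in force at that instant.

2023-01-07 02:08 GZD

Query: 2023-01-06 18:08 UTC
Rule 1/4 (GZD, +08:00): 2022-09-21 15:35 UTC ≤ query < 2023-05-18 18:27 UTC
18·60 + 8 + 480 = 1568 min
1568 = 1·1440 + 128; 128 = 2·60 + 8 → 02:08, 2023-01-06 + 1 day = 2023-01-07
→ 2023-01-07 02:08 GZD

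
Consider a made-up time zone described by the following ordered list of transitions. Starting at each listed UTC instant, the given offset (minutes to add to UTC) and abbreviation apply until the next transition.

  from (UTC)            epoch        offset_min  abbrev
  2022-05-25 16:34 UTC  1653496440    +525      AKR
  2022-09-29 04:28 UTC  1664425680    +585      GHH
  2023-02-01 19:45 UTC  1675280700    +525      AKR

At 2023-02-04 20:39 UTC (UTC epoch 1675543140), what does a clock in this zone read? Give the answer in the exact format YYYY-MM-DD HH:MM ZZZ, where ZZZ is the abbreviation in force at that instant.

Query: 2023-02-04 20:39 UTC
Rule 3/3 (AKR, +08:45): 2023-02-01 19:45 UTC ≤ query < +∞
20·60 + 39 + 525 = 1764 min
1764 = 1·1440 + 324; 324 = 5·60 + 24 → 05:24, 2023-02-04 + 1 day = 2023-02-05
→ 2023-02-05 05:24 AKR

2023-02-05 05:24 AKR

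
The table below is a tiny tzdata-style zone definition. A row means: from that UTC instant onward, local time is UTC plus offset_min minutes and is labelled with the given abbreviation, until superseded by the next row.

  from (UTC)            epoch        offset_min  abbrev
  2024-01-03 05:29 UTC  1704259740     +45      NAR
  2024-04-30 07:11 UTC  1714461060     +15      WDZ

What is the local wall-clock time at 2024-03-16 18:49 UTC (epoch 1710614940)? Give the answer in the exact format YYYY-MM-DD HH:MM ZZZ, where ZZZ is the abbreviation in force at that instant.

Query: 2024-03-16 18:49 UTC
Rule 1/2 (NAR, +00:45): 2024-01-03 05:29 UTC ≤ query < 2024-04-30 07:11 UTC
18·60 + 49 + 45 = 1174 min
1174 = 0·1440 + 1174; 1174 = 19·60 + 34 → 19:34, same day
→ 2024-03-16 19:34 NAR

2024-03-16 19:34 NAR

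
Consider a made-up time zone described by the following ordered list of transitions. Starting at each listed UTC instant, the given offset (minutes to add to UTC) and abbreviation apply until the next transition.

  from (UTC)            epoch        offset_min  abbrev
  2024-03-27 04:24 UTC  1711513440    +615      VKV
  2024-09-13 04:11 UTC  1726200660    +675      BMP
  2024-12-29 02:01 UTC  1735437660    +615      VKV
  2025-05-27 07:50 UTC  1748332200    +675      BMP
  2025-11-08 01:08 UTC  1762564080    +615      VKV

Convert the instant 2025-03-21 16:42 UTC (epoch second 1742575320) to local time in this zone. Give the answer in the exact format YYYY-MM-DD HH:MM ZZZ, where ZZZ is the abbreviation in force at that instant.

2025-03-22 02:57 VKV

Query: 2025-03-21 16:42 UTC
Rule 3/5 (VKV, +10:15): 2024-12-29 02:01 UTC ≤ query < 2025-05-27 07:50 UTC
16·60 + 42 + 615 = 1617 min
1617 = 1·1440 + 177; 177 = 2·60 + 57 → 02:57, 2025-03-21 + 1 day = 2025-03-22
→ 2025-03-22 02:57 VKV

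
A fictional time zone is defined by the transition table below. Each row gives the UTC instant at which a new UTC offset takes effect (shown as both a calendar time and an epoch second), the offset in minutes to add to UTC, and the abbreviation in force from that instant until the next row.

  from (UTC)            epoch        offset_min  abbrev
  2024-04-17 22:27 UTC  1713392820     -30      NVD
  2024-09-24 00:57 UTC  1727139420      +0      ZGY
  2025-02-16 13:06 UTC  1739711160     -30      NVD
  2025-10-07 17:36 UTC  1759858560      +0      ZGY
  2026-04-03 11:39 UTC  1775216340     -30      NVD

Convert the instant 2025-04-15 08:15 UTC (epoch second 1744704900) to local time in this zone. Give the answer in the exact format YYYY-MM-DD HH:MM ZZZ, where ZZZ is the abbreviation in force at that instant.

2025-04-15 07:45 NVD

Query: 2025-04-15 08:15 UTC
Rule 3/5 (NVD, -00:30): 2025-02-16 13:06 UTC ≤ query < 2025-10-07 17:36 UTC
8·60 + 15 - 30 = 465 min
465 = 0·1440 + 465; 465 = 7·60 + 45 → 07:45, same day
→ 2025-04-15 07:45 NVD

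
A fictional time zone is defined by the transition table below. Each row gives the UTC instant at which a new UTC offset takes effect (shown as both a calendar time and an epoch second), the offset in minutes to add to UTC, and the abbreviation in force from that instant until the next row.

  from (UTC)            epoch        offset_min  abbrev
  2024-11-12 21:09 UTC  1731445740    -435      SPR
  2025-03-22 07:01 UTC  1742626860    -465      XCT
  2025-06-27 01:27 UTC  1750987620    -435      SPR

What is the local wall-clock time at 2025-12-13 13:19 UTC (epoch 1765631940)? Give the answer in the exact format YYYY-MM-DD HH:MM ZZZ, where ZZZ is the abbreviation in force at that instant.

2025-12-13 06:04 SPR

Query: 2025-12-13 13:19 UTC
Rule 3/3 (SPR, -07:15): 2025-06-27 01:27 UTC ≤ query < +∞
13·60 + 19 - 435 = 364 min
364 = 0·1440 + 364; 364 = 6·60 + 4 → 06:04, same day
→ 2025-12-13 06:04 SPR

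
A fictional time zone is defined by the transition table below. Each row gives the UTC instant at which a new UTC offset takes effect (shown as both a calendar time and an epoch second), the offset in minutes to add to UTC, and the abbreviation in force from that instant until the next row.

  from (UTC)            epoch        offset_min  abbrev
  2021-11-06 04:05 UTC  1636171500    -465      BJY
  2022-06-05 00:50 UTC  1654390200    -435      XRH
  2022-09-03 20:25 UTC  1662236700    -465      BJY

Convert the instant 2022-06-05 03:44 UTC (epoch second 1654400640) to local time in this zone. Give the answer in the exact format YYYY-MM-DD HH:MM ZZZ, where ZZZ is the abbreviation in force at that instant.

Query: 2022-06-05 03:44 UTC
Rule 2/3 (XRH, -07:15): 2022-06-05 00:50 UTC ≤ query < 2022-09-03 20:25 UTC
3·60 + 44 - 435 = -211 min
-211 = -1·1440 + 1229; 1229 = 20·60 + 29 → 20:29, 2022-06-05 - 1 day = 2022-06-04
→ 2022-06-04 20:29 XRH

2022-06-04 20:29 XRH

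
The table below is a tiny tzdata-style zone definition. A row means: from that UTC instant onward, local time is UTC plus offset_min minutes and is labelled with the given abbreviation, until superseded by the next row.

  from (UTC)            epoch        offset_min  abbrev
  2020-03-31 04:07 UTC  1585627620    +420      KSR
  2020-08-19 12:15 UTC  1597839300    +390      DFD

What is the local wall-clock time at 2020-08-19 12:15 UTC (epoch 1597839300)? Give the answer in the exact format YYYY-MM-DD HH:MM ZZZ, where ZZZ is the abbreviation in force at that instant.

2020-08-19 18:45 DFD

Query: 2020-08-19 12:15 UTC
Rule 2/2 (DFD, +06:30): 2020-08-19 12:15 UTC ≤ query < +∞
12·60 + 15 + 390 = 1125 min
1125 = 0·1440 + 1125; 1125 = 18·60 + 45 → 18:45, same day
→ 2020-08-19 18:45 DFD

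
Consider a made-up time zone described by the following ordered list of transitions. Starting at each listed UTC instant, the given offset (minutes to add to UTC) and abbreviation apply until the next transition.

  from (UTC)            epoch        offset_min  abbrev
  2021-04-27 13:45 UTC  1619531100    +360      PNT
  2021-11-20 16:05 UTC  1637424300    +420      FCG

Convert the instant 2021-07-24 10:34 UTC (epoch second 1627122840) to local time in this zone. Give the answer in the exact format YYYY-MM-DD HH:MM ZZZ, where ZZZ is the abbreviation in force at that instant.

Query: 2021-07-24 10:34 UTC
Rule 1/2 (PNT, +06:00): 2021-04-27 13:45 UTC ≤ query < 2021-11-20 16:05 UTC
10·60 + 34 + 360 = 994 min
994 = 0·1440 + 994; 994 = 16·60 + 34 → 16:34, same day
→ 2021-07-24 16:34 PNT

2021-07-24 16:34 PNT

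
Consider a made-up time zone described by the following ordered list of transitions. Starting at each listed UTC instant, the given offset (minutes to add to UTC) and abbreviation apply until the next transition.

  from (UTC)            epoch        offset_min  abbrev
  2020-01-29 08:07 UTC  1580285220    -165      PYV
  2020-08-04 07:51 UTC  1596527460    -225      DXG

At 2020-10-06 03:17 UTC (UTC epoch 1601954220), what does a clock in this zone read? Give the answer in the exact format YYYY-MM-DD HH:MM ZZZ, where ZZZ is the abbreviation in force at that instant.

Query: 2020-10-06 03:17 UTC
Rule 2/2 (DXG, -03:45): 2020-08-04 07:51 UTC ≤ query < +∞
3·60 + 17 - 225 = -28 min
-28 = -1·1440 + 1412; 1412 = 23·60 + 32 → 23:32, 2020-10-06 - 1 day = 2020-10-05
→ 2020-10-05 23:32 DXG

2020-10-05 23:32 DXG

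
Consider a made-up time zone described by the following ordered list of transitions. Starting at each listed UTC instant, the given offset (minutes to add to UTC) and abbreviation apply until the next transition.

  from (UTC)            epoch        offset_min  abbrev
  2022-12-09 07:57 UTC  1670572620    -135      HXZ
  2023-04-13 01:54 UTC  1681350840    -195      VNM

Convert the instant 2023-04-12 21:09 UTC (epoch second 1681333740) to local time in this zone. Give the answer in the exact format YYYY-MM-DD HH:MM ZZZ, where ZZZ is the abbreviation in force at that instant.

2023-04-12 18:54 HXZ

Query: 2023-04-12 21:09 UTC
Rule 1/2 (HXZ, -02:15): 2022-12-09 07:57 UTC ≤ query < 2023-04-13 01:54 UTC
21·60 + 9 - 135 = 1134 min
1134 = 0·1440 + 1134; 1134 = 18·60 + 54 → 18:54, same day
→ 2023-04-12 18:54 HXZ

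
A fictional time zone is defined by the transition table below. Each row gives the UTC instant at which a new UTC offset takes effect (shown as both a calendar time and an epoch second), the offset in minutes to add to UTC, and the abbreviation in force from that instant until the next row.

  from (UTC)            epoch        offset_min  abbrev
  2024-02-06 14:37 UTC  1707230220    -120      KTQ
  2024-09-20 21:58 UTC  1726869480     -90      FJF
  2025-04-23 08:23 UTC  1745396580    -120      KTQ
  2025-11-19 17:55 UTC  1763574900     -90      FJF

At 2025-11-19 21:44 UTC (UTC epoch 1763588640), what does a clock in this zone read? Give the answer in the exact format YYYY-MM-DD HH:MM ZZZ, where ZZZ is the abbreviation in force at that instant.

Query: 2025-11-19 21:44 UTC
Rule 4/4 (FJF, -01:30): 2025-11-19 17:55 UTC ≤ query < +∞
21·60 + 44 - 90 = 1214 min
1214 = 0·1440 + 1214; 1214 = 20·60 + 14 → 20:14, same day
→ 2025-11-19 20:14 FJF

2025-11-19 20:14 FJF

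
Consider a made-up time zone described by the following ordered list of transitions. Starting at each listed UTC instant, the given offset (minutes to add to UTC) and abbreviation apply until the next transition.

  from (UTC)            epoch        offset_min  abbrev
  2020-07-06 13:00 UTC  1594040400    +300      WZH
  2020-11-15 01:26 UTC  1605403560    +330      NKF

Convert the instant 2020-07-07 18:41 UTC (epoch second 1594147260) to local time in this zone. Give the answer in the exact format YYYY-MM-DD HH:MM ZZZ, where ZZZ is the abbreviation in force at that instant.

Query: 2020-07-07 18:41 UTC
Rule 1/2 (WZH, +05:00): 2020-07-06 13:00 UTC ≤ query < 2020-11-15 01:26 UTC
18·60 + 41 + 300 = 1421 min
1421 = 0·1440 + 1421; 1421 = 23·60 + 41 → 23:41, same day
→ 2020-07-07 23:41 WZH

2020-07-07 23:41 WZH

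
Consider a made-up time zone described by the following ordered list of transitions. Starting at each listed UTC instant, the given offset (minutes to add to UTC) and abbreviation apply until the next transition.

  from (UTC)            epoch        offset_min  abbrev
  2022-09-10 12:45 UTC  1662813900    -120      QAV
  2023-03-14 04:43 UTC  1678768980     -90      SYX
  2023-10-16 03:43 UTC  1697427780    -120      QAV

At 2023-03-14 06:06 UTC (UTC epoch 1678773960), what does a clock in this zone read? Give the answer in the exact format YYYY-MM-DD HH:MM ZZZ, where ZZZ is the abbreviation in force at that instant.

Query: 2023-03-14 06:06 UTC
Rule 2/3 (SYX, -01:30): 2023-03-14 04:43 UTC ≤ query < 2023-10-16 03:43 UTC
6·60 + 6 - 90 = 276 min
276 = 0·1440 + 276; 276 = 4·60 + 36 → 04:36, same day
→ 2023-03-14 04:36 SYX

2023-03-14 04:36 SYX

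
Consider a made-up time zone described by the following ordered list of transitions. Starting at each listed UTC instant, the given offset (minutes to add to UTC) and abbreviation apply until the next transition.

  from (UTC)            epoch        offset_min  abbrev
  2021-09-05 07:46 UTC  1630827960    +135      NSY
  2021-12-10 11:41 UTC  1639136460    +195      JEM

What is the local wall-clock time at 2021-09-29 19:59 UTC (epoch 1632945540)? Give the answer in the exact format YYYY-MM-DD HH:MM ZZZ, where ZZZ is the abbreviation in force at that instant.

Query: 2021-09-29 19:59 UTC
Rule 1/2 (NSY, +02:15): 2021-09-05 07:46 UTC ≤ query < 2021-12-10 11:41 UTC
19·60 + 59 + 135 = 1334 min
1334 = 0·1440 + 1334; 1334 = 22·60 + 14 → 22:14, same day
→ 2021-09-29 22:14 NSY

2021-09-29 22:14 NSY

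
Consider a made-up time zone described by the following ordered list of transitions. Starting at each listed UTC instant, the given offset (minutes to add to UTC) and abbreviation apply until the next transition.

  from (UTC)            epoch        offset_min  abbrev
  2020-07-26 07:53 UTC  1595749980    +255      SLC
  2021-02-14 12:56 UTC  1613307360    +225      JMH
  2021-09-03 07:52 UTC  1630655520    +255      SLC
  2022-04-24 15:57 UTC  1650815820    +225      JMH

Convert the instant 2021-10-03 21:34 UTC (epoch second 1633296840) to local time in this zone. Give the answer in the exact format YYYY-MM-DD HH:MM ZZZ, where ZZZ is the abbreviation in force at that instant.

Query: 2021-10-03 21:34 UTC
Rule 3/4 (SLC, +04:15): 2021-09-03 07:52 UTC ≤ query < 2022-04-24 15:57 UTC
21·60 + 34 + 255 = 1549 min
1549 = 1·1440 + 109; 109 = 1·60 + 49 → 01:49, 2021-10-03 + 1 day = 2021-10-04
→ 2021-10-04 01:49 SLC

2021-10-04 01:49 SLC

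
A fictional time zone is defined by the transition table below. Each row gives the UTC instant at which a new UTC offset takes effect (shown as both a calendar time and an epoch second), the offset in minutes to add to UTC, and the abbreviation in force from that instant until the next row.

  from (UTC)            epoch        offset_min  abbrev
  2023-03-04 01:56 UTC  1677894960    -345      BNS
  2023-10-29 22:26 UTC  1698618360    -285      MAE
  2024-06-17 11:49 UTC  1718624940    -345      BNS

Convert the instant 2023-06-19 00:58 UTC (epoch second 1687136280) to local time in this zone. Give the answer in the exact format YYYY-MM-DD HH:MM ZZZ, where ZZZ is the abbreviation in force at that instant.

Query: 2023-06-19 00:58 UTC
Rule 1/3 (BNS, -05:45): 2023-03-04 01:56 UTC ≤ query < 2023-10-29 22:26 UTC
0·60 + 58 - 345 = -287 min
-287 = -1·1440 + 1153; 1153 = 19·60 + 13 → 19:13, 2023-06-19 - 1 day = 2023-06-18
→ 2023-06-18 19:13 BNS

2023-06-18 19:13 BNS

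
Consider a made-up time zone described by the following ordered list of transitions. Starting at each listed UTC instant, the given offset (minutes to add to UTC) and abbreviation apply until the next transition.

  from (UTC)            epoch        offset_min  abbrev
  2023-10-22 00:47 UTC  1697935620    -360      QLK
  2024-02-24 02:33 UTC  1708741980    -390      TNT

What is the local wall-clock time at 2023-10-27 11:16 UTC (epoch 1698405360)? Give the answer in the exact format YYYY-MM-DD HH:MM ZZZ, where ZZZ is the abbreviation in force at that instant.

2023-10-27 05:16 QLK

Query: 2023-10-27 11:16 UTC
Rule 1/2 (QLK, -06:00): 2023-10-22 00:47 UTC ≤ query < 2024-02-24 02:33 UTC
11·60 + 16 - 360 = 316 min
316 = 0·1440 + 316; 316 = 5·60 + 16 → 05:16, same day
→ 2023-10-27 05:16 QLK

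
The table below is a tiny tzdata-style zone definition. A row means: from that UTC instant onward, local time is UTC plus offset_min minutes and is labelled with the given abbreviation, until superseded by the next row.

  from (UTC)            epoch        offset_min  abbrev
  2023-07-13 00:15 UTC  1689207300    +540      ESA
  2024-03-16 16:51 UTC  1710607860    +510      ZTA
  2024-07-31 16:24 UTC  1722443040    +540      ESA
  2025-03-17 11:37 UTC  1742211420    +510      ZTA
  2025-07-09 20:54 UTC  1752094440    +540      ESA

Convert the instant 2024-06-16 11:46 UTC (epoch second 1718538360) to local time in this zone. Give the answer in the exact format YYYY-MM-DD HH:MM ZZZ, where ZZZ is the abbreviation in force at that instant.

2024-06-16 20:16 ZTA

Query: 2024-06-16 11:46 UTC
Rule 2/5 (ZTA, +08:30): 2024-03-16 16:51 UTC ≤ query < 2024-07-31 16:24 UTC
11·60 + 46 + 510 = 1216 min
1216 = 0·1440 + 1216; 1216 = 20·60 + 16 → 20:16, same day
→ 2024-06-16 20:16 ZTA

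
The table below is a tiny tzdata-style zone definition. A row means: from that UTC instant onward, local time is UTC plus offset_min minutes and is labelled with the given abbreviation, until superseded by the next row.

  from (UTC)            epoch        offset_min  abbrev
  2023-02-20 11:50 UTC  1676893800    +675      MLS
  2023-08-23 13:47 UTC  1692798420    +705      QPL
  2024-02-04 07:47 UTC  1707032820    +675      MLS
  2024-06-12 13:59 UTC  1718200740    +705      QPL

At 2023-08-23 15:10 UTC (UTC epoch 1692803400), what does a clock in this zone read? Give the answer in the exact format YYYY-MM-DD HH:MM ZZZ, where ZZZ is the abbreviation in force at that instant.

2023-08-24 02:55 QPL

Query: 2023-08-23 15:10 UTC
Rule 2/4 (QPL, +11:45): 2023-08-23 13:47 UTC ≤ query < 2024-02-04 07:47 UTC
15·60 + 10 + 705 = 1615 min
1615 = 1·1440 + 175; 175 = 2·60 + 55 → 02:55, 2023-08-23 + 1 day = 2023-08-24
→ 2023-08-24 02:55 QPL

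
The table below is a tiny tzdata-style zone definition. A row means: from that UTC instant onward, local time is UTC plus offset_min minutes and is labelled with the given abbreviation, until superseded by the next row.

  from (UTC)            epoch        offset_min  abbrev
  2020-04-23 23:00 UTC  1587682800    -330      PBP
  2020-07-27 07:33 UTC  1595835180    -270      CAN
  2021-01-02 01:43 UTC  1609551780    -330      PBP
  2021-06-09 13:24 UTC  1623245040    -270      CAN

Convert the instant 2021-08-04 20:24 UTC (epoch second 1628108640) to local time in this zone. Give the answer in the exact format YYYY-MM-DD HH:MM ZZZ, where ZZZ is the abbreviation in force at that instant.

2021-08-04 15:54 CAN

Query: 2021-08-04 20:24 UTC
Rule 4/4 (CAN, -04:30): 2021-06-09 13:24 UTC ≤ query < +∞
20·60 + 24 - 270 = 954 min
954 = 0·1440 + 954; 954 = 15·60 + 54 → 15:54, same day
→ 2021-08-04 15:54 CAN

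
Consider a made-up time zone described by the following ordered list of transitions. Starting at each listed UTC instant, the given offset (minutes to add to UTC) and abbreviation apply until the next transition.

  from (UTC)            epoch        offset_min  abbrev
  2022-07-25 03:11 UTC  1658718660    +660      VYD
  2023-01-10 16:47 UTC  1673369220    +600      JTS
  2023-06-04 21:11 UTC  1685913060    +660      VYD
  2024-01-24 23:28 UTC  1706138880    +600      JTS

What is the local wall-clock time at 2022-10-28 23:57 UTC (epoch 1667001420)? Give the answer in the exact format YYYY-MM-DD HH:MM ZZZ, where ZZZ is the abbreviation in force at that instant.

Query: 2022-10-28 23:57 UTC
Rule 1/4 (VYD, +11:00): 2022-07-25 03:11 UTC ≤ query < 2023-01-10 16:47 UTC
23·60 + 57 + 660 = 2097 min
2097 = 1·1440 + 657; 657 = 10·60 + 57 → 10:57, 2022-10-28 + 1 day = 2022-10-29
→ 2022-10-29 10:57 VYD

2022-10-29 10:57 VYD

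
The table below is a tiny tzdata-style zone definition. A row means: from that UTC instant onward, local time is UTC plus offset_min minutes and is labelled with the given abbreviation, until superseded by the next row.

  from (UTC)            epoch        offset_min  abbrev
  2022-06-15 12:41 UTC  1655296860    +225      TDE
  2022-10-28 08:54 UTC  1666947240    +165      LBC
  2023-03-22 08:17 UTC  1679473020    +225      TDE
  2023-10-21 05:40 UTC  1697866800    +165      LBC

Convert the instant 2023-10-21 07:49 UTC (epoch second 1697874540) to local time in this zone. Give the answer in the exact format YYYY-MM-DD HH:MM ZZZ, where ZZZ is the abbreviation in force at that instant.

Query: 2023-10-21 07:49 UTC
Rule 4/4 (LBC, +02:45): 2023-10-21 05:40 UTC ≤ query < +∞
7·60 + 49 + 165 = 634 min
634 = 0·1440 + 634; 634 = 10·60 + 34 → 10:34, same day
→ 2023-10-21 10:34 LBC

2023-10-21 10:34 LBC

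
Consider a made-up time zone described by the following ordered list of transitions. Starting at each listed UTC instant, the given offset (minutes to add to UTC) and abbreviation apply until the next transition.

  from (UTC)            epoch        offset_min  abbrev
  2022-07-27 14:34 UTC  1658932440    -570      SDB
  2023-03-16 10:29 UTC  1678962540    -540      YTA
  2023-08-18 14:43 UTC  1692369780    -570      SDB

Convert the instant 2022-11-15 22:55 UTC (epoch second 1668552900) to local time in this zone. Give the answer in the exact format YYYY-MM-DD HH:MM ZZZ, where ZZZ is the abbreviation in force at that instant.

Query: 2022-11-15 22:55 UTC
Rule 1/3 (SDB, -09:30): 2022-07-27 14:34 UTC ≤ query < 2023-03-16 10:29 UTC
22·60 + 55 - 570 = 805 min
805 = 0·1440 + 805; 805 = 13·60 + 25 → 13:25, same day
→ 2022-11-15 13:25 SDB

2022-11-15 13:25 SDB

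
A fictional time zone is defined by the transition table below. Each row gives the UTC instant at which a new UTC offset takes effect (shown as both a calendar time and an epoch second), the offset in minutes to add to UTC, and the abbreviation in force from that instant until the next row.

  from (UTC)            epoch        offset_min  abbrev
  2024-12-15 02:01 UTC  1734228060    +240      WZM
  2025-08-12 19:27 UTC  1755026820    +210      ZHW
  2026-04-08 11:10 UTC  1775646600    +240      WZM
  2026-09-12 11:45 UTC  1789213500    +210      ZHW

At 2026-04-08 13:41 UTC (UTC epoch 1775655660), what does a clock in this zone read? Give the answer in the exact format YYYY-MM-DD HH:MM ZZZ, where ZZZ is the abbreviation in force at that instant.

Query: 2026-04-08 13:41 UTC
Rule 3/4 (WZM, +04:00): 2026-04-08 11:10 UTC ≤ query < 2026-09-12 11:45 UTC
13·60 + 41 + 240 = 1061 min
1061 = 0·1440 + 1061; 1061 = 17·60 + 41 → 17:41, same day
→ 2026-04-08 17:41 WZM

2026-04-08 17:41 WZM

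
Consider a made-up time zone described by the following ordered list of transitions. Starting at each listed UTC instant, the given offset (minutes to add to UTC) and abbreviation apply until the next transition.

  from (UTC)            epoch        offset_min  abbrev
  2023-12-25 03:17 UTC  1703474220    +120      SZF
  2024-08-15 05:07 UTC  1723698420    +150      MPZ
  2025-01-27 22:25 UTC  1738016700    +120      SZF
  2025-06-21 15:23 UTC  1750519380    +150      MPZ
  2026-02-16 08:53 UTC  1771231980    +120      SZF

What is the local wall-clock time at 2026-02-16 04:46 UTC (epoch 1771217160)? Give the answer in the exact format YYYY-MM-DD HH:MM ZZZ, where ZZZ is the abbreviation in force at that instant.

Query: 2026-02-16 04:46 UTC
Rule 4/5 (MPZ, +02:30): 2025-06-21 15:23 UTC ≤ query < 2026-02-16 08:53 UTC
4·60 + 46 + 150 = 436 min
436 = 0·1440 + 436; 436 = 7·60 + 16 → 07:16, same day
→ 2026-02-16 07:16 MPZ

2026-02-16 07:16 MPZ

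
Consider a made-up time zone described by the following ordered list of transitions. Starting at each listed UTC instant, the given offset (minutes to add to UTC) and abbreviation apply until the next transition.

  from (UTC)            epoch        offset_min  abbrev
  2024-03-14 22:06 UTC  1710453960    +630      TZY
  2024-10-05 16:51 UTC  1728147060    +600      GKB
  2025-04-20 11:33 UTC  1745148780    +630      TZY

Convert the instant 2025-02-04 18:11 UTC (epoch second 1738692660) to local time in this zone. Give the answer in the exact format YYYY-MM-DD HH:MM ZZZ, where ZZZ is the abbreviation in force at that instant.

Query: 2025-02-04 18:11 UTC
Rule 2/3 (GKB, +10:00): 2024-10-05 16:51 UTC ≤ query < 2025-04-20 11:33 UTC
18·60 + 11 + 600 = 1691 min
1691 = 1·1440 + 251; 251 = 4·60 + 11 → 04:11, 2025-02-04 + 1 day = 2025-02-05
→ 2025-02-05 04:11 GKB

2025-02-05 04:11 GKB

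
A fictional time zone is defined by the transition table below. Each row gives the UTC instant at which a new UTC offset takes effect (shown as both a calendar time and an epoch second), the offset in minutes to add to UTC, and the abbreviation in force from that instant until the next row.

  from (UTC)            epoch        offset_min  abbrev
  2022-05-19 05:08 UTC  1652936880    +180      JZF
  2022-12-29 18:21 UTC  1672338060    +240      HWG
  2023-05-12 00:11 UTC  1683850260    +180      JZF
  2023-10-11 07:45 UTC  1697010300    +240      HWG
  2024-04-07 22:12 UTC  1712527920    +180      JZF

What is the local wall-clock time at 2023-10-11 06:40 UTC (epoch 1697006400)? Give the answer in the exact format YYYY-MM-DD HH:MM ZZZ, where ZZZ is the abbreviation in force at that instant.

Query: 2023-10-11 06:40 UTC
Rule 3/5 (JZF, +03:00): 2023-05-12 00:11 UTC ≤ query < 2023-10-11 07:45 UTC
6·60 + 40 + 180 = 580 min
580 = 0·1440 + 580; 580 = 9·60 + 40 → 09:40, same day
→ 2023-10-11 09:40 JZF

2023-10-11 09:40 JZF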